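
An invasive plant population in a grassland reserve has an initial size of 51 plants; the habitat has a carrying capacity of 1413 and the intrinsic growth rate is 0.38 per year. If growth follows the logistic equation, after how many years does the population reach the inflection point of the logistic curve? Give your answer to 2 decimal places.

Logistic growth is fastest at N = K/2 = 706.5.
A = (K − N₀)/N₀ = 26.706. Set K/(1 + A·e^(−rt)) = K/2 → A·e^(−rt) = 1.
e^(−0.38t) = 1/26.706 = 0.0374449, so t = ln(26.706)/0.38 = 3.2849/0.38 = 8.6444.

8.64 years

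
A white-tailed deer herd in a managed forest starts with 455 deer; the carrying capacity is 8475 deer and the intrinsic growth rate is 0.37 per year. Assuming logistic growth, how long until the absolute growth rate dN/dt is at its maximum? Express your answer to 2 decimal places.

Logistic growth is fastest at N = K/2 = 4237.5.
A = (K − N₀)/N₀ = 17.626. Set K/(1 + A·e^(−rt)) = K/2 → A·e^(−rt) = 1.
e^(−0.37t) = 1/17.626 = 0.0567332, so t = ln(17.626)/0.37 = 2.8694/0.37 = 7.7551.

7.76 years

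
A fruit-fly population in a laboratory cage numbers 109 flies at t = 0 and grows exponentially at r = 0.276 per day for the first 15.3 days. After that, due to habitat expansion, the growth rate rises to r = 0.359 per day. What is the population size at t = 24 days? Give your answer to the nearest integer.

168965 flies

Phase 1: N(15.3) = 109·e^(0.276×15.3) = 109·e^4.223 = 7436.44.
Phase 2 runs for 24 − 15.3 = 8.7 days at r = 0.359.
N(24) = 7436.44·e^(0.359×8.7) = 7436.44·e^3.123 = 168965.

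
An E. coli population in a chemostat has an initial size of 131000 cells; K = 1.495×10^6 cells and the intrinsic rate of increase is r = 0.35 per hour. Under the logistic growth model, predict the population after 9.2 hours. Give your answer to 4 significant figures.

1056000 cells

A = (K − N₀)/N₀ = (1.495×10^6 − 131000)/131000 = 10.412.
N(t) = K/(1 + A·e^(−rt)) = 1.495×10^6/(1 + 10.412×e^(−0.35×9.2)).
e^(−3.22) = 0.039955; denominator = 1 + 10.412×0.039955 = 1.416.
N = 1.495×10^6/1.416 = 1.055776×10^6.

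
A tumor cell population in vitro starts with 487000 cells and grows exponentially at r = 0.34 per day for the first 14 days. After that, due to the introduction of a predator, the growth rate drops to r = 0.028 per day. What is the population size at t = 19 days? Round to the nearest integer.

65399123 cells

Phase 1: N(14) = 487000·e^(0.34×14) = 487000·e^4.76 = 5.685527×10^7.
Phase 2 runs for 19 − 14 = 5 days at r = 0.028.
N(19) = 5.685527×10^7·e^(0.028×5) = 5.685527×10^7·e^0.14 = 6.539912×10^7.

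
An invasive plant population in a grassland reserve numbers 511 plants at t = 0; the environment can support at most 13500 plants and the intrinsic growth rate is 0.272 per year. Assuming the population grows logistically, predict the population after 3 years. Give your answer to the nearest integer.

1103 plants

A = (K − N₀)/N₀ = (13500 − 511)/511 = 25.419.
N(t) = K/(1 + A·e^(−rt)) = 13500/(1 + 25.419×e^(−0.272×3)).
e^(−0.816) = 0.4422; denominator = 1 + 25.419×0.4422 = 12.24.
N = 13500/12.24 = 1102.93.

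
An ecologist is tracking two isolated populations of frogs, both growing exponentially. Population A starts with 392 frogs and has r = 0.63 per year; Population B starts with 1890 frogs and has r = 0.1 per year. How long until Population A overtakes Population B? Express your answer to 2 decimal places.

Set 392·e^(0.63t) = 1890·e^(0.1t).
e^((0.63 − 0.1)t) = 1890/392 → e^(0.53·t) = 4.8214.
0.53·t = ln(4.8214) = 1.5731, so t = 1.5731/0.53 = 2.9681.

2.97 years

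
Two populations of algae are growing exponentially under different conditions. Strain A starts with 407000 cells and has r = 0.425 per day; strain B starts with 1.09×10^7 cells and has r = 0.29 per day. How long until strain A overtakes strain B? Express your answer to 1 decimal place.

Set 407000·e^(0.425t) = 1.09×10^7·e^(0.29t).
e^((0.425 − 0.29)t) = 1.09×10^7/407000 → e^(0.135·t) = 26.781.
0.135·t = ln(26.781) = 3.2877, so t = 3.2877/0.135 = 24.353.

24.4 days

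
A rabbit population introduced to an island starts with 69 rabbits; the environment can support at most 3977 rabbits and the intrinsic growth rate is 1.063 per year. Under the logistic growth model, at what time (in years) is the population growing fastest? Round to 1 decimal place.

Logistic growth is fastest at N = K/2 = 1988.5.
A = (K − N₀)/N₀ = 56.638. Set K/(1 + A·e^(−rt)) = K/2 → A·e^(−rt) = 1.
e^(−1.063t) = 1/56.638 = 0.0176561, so t = ln(56.638)/1.063 = 4.0367/1.063 = 3.7974.

3.8 years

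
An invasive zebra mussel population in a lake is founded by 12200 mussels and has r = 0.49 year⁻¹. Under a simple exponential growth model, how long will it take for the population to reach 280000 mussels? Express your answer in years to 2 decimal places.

6.39 years

Set N₀·e^(rt) = 280000: e^(0.49·t) = 280000/12200 = 22.951.
0.49·t = ln(22.951) = 3.1334, so t = 3.1334/0.49 = 6.3946.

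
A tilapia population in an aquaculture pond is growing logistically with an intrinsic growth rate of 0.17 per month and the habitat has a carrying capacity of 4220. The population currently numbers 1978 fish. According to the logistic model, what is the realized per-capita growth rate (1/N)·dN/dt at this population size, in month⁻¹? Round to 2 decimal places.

0.09 per month

(1/N)·dN/dt = r(1 − N/K) = 0.17 × (1 − 1978/4220).
= 0.17 × 0.53128 = 0.090318.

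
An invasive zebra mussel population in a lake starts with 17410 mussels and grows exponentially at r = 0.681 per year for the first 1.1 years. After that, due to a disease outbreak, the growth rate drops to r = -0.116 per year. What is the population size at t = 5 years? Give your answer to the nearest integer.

Phase 1: N(1.1) = 17410·e^(0.681×1.1) = 17410·e^0.7491 = 36823.8.
Phase 2 runs for 5 − 1.1 = 3.9 years at r = -0.116.
N(5) = 36823.8·e^(-0.116×3.9) = 36823.8·e^-0.4524 = 23423.6.

23424 mussels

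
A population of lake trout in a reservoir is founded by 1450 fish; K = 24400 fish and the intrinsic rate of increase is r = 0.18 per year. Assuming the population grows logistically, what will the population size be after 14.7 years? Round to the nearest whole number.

11495 fish

A = (K − N₀)/N₀ = (24400 − 1450)/1450 = 15.828.
N(t) = K/(1 + A·e^(−rt)) = 24400/(1 + 15.828×e^(−0.18×14.7)).
e^(−2.646) = 0.070934; denominator = 1 + 15.828×0.070934 = 2.1227.
N = 24400/2.1227 = 11494.7.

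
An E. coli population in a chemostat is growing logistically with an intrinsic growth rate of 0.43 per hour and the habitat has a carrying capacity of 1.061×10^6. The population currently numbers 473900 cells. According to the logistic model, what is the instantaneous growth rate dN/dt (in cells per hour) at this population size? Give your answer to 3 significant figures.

dN/dt = rN(1 − N/K) = 0.43 × 473900 × (1 − 473900/1.061×10^6).
1 − 473900/1.061×10^6 = 0.55335; dN/dt = 0.43 × 473900 × 0.55335 = 1.12759×10^5.

113000 cells per hour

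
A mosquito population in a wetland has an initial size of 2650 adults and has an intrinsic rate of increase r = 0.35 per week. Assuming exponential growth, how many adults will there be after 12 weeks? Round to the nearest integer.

176719 adults

N(t) = N₀·e^(rt) = 2650 × e^(0.35×12) = 2650 × e^4.2.
e^4.2 ≈ 66.686, so N ≈ 2650 × 66.686 = 176719.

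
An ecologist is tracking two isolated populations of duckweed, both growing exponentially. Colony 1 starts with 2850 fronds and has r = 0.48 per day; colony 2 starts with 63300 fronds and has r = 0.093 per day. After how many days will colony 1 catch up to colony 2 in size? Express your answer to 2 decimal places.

Set 2850·e^(0.48t) = 63300·e^(0.093t).
e^((0.48 − 0.093)t) = 63300/2850 → e^(0.387·t) = 22.211.
0.387·t = ln(22.211) = 3.1006, so t = 3.1006/0.387 = 8.0118.

8.01 days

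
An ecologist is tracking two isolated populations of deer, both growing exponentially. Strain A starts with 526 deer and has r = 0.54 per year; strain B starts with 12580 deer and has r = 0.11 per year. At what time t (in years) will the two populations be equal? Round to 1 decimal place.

Set 526·e^(0.54t) = 12580·e^(0.11t).
e^((0.54 − 0.11)t) = 12580/526 → e^(0.43·t) = 23.916.
0.43·t = ln(23.916) = 3.1746, so t = 3.1746/0.43 = 7.3827.

7.4 years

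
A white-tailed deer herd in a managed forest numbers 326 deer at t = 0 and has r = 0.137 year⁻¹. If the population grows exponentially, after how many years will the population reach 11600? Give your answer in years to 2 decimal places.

26.07 years

Set N₀·e^(rt) = 11600: e^(0.137·t) = 11600/326 = 35.583.
0.137·t = ln(35.583) = 3.5719, so t = 3.5719/0.137 = 26.072.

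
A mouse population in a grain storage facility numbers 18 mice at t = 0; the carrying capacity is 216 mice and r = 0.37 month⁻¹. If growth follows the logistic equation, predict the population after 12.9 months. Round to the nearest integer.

A = (K − N₀)/N₀ = (216 − 18)/18 = 11.
N(t) = K/(1 + A·e^(−rt)) = 216/(1 + 11×e^(−0.37×12.9)).
e^(−4.773) = 0.008455; denominator = 1 + 11×0.008455 = 1.093.
N = 216/1.093 = 197.62.

198 mice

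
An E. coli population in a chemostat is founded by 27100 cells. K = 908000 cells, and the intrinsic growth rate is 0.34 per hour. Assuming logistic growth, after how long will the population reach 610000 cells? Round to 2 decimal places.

A = (K − N₀)/N₀ = (908000 − 27100)/27100 = 32.506.
Solve 908000/(1 + 32.506·e^(−0.34t)) = 610000: 1 + 32.506·e^(−0.34t) = 1.4885, so e^(−0.34t) = 0.015029.
−0.34·t = ln(0.015029) = -4.1978, so t = 4.1978/0.34 = 12.346.

12.35 hours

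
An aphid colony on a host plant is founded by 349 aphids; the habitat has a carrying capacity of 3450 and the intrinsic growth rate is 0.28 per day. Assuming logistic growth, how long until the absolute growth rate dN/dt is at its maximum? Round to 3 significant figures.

Logistic growth is fastest at N = K/2 = 1725.
A = (K − N₀)/N₀ = 8.8854. Set K/(1 + A·e^(−rt)) = K/2 → A·e^(−rt) = 1.
e^(−0.28t) = 1/8.8854 = 0.112544, so t = ln(8.8854)/0.28 = 2.1844/0.28 = 7.8015.

7.80 days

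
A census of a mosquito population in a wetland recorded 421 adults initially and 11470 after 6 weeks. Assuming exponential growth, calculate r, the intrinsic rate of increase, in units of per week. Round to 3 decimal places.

0.551 per week

From N(t) = N₀·e^(rt): e^(r·6) = 11470/421 = 27.245.
r·6 = ln(27.245) = 3.3049, so r = 3.3049/6 = 0.55081.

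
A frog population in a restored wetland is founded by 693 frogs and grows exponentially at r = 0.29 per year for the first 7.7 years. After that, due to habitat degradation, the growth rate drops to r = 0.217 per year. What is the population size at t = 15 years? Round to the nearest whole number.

Phase 1: N(7.7) = 693·e^(0.29×7.7) = 693·e^2.233 = 6464.17.
Phase 2 runs for 15 − 7.7 = 7.3 years at r = 0.217.
N(15) = 6464.17·e^(0.217×7.3) = 6464.17·e^1.584 = 31512.2.

31512 frogs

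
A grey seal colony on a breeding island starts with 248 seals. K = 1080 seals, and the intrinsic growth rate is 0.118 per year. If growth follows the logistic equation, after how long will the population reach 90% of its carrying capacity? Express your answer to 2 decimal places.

A = (K − N₀)/N₀ = (1080 − 248)/248 = 3.3548.
Solve 1080/(1 + 3.3548·e^(−0.118t)) = 972: 1 + 3.3548·e^(−0.118t) = 1.1111, so e^(−0.118t) = 0.0331197.
−0.118·t = ln(0.0331197) = -3.4076, so t = 3.4076/0.118 = 28.878.

28.88 years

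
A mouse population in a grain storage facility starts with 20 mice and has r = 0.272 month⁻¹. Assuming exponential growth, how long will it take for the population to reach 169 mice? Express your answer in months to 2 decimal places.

7.85 months

Set N₀·e^(rt) = 169: e^(0.272·t) = 169/20 = 8.45.
0.272·t = ln(8.45) = 2.1342, so t = 2.1342/0.272 = 7.8462.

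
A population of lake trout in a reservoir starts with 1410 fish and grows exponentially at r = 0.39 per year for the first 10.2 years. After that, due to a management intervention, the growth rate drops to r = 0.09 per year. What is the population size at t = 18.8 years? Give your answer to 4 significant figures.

163300 fish

Phase 1: N(10.2) = 1410·e^(0.39×10.2) = 1410·e^3.978 = 75308.3.
Phase 2 runs for 18.8 − 10.2 = 8.6 years at r = 0.09.
N(18.8) = 75308.3·e^(0.09×8.6) = 75308.3·e^0.774 = 163300.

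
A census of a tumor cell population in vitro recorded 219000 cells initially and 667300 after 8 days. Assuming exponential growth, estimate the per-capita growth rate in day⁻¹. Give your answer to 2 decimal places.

From N(t) = N₀·e^(rt): e^(r·8) = 667300/219000 = 3.047.
r·8 = ln(3.047) = 1.1142, so r = 1.1142/8 = 0.13927.

0.14 per day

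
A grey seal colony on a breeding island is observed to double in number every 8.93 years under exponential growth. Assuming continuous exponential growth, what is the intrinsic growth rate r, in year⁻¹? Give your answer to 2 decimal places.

r = ln(2)/t_d = 0.6931/8.93 = 0.07762.

0.08 per year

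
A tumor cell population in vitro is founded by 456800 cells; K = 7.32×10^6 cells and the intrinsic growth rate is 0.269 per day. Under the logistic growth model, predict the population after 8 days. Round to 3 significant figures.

2670000 cells

A = (K − N₀)/N₀ = (7.32×10^6 − 456800)/456800 = 15.025.
N(t) = K/(1 + A·e^(−rt)) = 7.32×10^6/(1 + 15.025×e^(−0.269×8)).
e^(−2.152) = 0.11625; denominator = 1 + 15.025×0.11625 = 2.7466.
N = 7.32×10^6/2.7466 = 2.665092×10^6.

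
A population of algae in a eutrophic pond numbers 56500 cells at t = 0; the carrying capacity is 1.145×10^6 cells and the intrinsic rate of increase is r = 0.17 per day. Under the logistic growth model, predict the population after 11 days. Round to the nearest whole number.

288466 cells

A = (K − N₀)/N₀ = (1.145×10^6 − 56500)/56500 = 19.265.
N(t) = K/(1 + A·e^(−rt)) = 1.145×10^6/(1 + 19.265×e^(−0.17×11)).
e^(−1.87) = 0.15412; denominator = 1 + 19.265×0.15412 = 3.9693.
N = 1.145×10^6/3.9693 = 288466.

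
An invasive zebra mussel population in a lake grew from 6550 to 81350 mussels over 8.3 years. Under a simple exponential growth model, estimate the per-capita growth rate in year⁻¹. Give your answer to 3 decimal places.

0.304 per year

From N(t) = N₀·e^(rt): e^(r·8.3) = 81350/6550 = 12.42.
r·8.3 = ln(12.42) = 2.5193, so r = 2.5193/8.3 = 0.30353.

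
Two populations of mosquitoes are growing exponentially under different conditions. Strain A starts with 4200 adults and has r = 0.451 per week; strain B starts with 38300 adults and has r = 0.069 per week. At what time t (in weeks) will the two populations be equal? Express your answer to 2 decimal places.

Set 4200·e^(0.451t) = 38300·e^(0.069t).
e^((0.451 − 0.069)t) = 38300/4200 → e^(0.382·t) = 9.119.
0.382·t = ln(9.119) = 2.2104, so t = 2.2104/0.382 = 5.7863.

5.79 weeks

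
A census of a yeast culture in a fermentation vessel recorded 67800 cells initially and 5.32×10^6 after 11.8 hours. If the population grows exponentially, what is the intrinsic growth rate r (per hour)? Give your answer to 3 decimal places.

From N(t) = N₀·e^(rt): e^(r·11.8) = 5.32×10^6/67800 = 78.466.
r·11.8 = ln(78.466) = 4.3627, so r = 4.3627/11.8 = 0.36972.

0.370 per hour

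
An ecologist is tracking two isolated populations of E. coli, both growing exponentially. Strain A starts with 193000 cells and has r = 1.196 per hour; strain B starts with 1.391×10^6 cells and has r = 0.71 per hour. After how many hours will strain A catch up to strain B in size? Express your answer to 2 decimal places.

Set 193000·e^(1.196t) = 1.391×10^6·e^(0.71t).
e^((1.196 − 0.71)t) = 1.391×10^6/193000 → e^(0.486·t) = 7.2073.
0.486·t = ln(7.2073) = 1.9751, so t = 1.9751/0.486 = 4.064.

4.06 hours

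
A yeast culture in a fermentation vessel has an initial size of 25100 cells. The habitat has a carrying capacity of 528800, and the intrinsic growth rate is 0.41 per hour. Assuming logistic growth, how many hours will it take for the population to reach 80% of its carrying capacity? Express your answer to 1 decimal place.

A = (K − N₀)/N₀ = (528800 − 25100)/25100 = 20.068.
Solve 528800/(1 + 20.068·e^(−0.41t)) = 423040: 1 + 20.068·e^(−0.41t) = 1.25, so e^(−0.41t) = 0.0124578.
−0.41·t = ln(0.0124578) = -4.3854, so t = 4.3854/0.41 = 10.696.

10.7 hours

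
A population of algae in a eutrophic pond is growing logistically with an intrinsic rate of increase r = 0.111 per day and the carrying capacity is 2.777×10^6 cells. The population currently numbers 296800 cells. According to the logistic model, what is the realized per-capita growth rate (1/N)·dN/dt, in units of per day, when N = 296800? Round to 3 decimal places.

0.099 per day

(1/N)·dN/dt = r(1 − N/K) = 0.111 × (1 − 296800/2.777×10^6).
= 0.111 × 0.89312 = 0.099137.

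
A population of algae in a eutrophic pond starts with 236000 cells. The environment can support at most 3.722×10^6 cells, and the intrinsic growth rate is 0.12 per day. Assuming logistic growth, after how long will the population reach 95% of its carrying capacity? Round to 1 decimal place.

47.0 days

A = (K − N₀)/N₀ = (3.722×10^6 − 236000)/236000 = 14.771.
Solve 3.722×10^6/(1 + 14.771·e^(−0.12t)) = 3.5359×10^6: 1 + 14.771·e^(−0.12t) = 1.0526, so e^(−0.12t) = 0.00356312.
−0.12·t = ln(0.00356312) = -5.6371, so t = 5.6371/0.12 = 46.976.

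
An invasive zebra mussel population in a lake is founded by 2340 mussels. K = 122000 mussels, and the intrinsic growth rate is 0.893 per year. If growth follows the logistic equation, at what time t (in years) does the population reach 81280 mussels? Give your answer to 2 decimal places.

5.18 years

A = (K − N₀)/N₀ = (122000 − 2340)/2340 = 51.137.
Solve 122000/(1 + 51.137·e^(−0.893t)) = 81280: 1 + 51.137·e^(−0.893t) = 1.501, so e^(−0.893t) = 0.00979695.
−0.893·t = ln(0.00979695) = -4.6257, so t = 4.6257/0.893 = 5.1799.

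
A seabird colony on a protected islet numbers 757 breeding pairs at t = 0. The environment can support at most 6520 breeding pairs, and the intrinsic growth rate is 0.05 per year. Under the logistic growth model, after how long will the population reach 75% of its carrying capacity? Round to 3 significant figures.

62.6 years

A = (K − N₀)/N₀ = (6520 − 757)/757 = 7.6129.
Solve 6520/(1 + 7.6129·e^(−0.05t)) = 4890: 1 + 7.6129·e^(−0.05t) = 1.3333, so e^(−0.05t) = 0.0437851.
−0.05·t = ln(0.0437851) = -3.1285, so t = 3.1285/0.05 = 62.569.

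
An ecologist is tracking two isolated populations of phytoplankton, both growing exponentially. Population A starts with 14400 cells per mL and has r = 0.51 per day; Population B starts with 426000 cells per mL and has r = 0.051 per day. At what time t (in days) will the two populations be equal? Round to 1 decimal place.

Set 14400·e^(0.51t) = 426000·e^(0.051t).
e^((0.51 − 0.051)t) = 426000/14400 → e^(0.459·t) = 29.583.
0.459·t = ln(29.583) = 3.3872, so t = 3.3872/0.459 = 7.3795.

7.4 days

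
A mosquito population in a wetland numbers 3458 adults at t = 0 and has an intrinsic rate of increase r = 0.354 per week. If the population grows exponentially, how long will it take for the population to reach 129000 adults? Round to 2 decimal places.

10.22 weeks

Set N₀·e^(rt) = 129000: e^(0.354·t) = 129000/3458 = 37.305.
0.354·t = ln(37.305) = 3.6191, so t = 3.6191/0.354 = 10.224.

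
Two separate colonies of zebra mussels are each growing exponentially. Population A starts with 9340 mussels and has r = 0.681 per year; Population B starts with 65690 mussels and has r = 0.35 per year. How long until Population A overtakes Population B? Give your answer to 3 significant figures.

5.89 years

Set 9340·e^(0.681t) = 65690·e^(0.35t).
e^((0.681 − 0.35)t) = 65690/9340 → e^(0.331·t) = 7.0332.
0.331·t = ln(7.0332) = 1.9506, so t = 1.9506/0.331 = 5.8932.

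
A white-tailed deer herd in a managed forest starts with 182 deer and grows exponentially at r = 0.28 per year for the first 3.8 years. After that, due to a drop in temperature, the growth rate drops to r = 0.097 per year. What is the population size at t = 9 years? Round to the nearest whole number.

Phase 1: N(3.8) = 182·e^(0.28×3.8) = 182·e^1.064 = 527.425.
Phase 2 runs for 9 − 3.8 = 5.2 years at r = 0.097.
N(9) = 527.425·e^(0.097×5.2) = 527.425·e^0.5044 = 873.411.

873 deer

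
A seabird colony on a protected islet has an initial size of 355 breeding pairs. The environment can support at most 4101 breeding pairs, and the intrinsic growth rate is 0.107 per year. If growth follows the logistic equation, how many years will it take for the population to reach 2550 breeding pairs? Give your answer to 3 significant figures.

A = (K − N₀)/N₀ = (4101 − 355)/355 = 10.552.
Solve 4101/(1 + 10.552·e^(−0.107t)) = 2550: 1 + 10.552·e^(−0.107t) = 1.6082, so e^(−0.107t) = 0.0576411.
−0.107·t = ln(0.0576411) = -2.8535, so t = 2.8535/0.107 = 26.668.

26.7 years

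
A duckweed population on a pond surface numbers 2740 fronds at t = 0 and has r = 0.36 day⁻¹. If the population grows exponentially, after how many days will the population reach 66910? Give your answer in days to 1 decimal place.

8.9 days

Set N₀·e^(rt) = 66910: e^(0.36·t) = 66910/2740 = 24.42.
0.36·t = ln(24.42) = 3.1954, so t = 3.1954/0.36 = 8.8761.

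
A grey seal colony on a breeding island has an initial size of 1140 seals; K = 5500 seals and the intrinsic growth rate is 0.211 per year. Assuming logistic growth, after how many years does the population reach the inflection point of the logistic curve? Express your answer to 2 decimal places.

6.36 years

Logistic growth is fastest at N = K/2 = 2750.
A = (K − N₀)/N₀ = 3.8246. Set K/(1 + A·e^(−rt)) = K/2 → A·e^(−rt) = 1.
e^(−0.211t) = 1/3.8246 = 0.261468, so t = ln(3.8246)/0.211 = 1.3414/0.211 = 6.3576.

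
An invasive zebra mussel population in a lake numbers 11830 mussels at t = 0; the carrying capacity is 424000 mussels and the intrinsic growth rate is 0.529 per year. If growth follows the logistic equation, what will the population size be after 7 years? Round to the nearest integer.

228102 mussels

A = (K − N₀)/N₀ = (424000 − 11830)/11830 = 34.841.
N(t) = K/(1 + A·e^(−rt)) = 424000/(1 + 34.841×e^(−0.529×7)).
e^(−3.703) = 0.024649; denominator = 1 + 34.841×0.024649 = 1.8588.
N = 424000/1.8588 = 228102.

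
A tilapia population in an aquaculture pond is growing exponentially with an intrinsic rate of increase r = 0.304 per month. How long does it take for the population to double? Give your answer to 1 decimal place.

2.3 months

Doubling time t_d = ln(2)/r = 0.6931/0.304 = 2.2801.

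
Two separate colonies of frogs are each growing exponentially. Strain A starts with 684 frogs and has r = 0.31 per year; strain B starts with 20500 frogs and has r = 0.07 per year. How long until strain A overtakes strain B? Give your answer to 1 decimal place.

14.2 years

Set 684·e^(0.31t) = 20500·e^(0.07t).
e^((0.31 − 0.07)t) = 20500/684 → e^(0.24·t) = 29.971.
0.24·t = ln(29.971) = 3.4002, so t = 3.4002/0.24 = 14.168.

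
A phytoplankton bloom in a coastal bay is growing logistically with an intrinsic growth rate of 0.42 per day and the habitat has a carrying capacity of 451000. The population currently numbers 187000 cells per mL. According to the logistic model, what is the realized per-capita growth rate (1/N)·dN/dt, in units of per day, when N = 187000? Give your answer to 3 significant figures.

0.246 per day

(1/N)·dN/dt = r(1 − N/K) = 0.42 × (1 − 187000/451000).
= 0.42 × 0.58537 = 0.24585.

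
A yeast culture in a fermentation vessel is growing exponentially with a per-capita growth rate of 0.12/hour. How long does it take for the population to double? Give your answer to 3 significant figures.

5.78 hours

Doubling time t_d = ln(2)/r = 0.6931/0.12 = 5.7762.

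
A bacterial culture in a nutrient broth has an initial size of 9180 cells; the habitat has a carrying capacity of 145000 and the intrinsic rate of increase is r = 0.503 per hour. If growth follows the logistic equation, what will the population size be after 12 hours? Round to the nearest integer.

A = (K − N₀)/N₀ = (145000 − 9180)/9180 = 14.795.
N(t) = K/(1 + A·e^(−rt)) = 145000/(1 + 14.795×e^(−0.503×12)).
e^(−6.036) = 0.0023911; denominator = 1 + 14.795×0.0023911 = 1.0354.
N = 145000/1.0354 = 140046.

140046 cells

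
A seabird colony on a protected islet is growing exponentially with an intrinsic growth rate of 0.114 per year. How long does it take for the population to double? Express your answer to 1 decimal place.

Doubling time t_d = ln(2)/r = 0.6931/0.114 = 6.0802.

6.1 years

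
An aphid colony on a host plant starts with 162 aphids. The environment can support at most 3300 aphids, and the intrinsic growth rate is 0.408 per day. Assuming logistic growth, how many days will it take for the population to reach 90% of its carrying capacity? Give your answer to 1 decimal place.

12.6 days

A = (K − N₀)/N₀ = (3300 − 162)/162 = 19.37.
Solve 3300/(1 + 19.37·e^(−0.408t)) = 2970: 1 + 19.37·e^(−0.408t) = 1.1111, so e^(−0.408t) = 0.00573614.
−0.408·t = ln(0.00573614) = -5.161, so t = 5.161/0.408 = 12.649.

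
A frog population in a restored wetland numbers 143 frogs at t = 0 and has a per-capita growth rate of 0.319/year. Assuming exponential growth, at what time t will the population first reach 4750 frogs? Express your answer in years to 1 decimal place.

11.0 years

Set N₀·e^(rt) = 4750: e^(0.319·t) = 4750/143 = 33.217.
0.319·t = ln(33.217) = 3.5031, so t = 3.5031/0.319 = 10.981.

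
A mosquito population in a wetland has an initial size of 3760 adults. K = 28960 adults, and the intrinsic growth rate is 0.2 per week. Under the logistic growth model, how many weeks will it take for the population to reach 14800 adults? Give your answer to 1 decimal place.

A = (K − N₀)/N₀ = (28960 − 3760)/3760 = 6.7021.
Solve 28960/(1 + 6.7021·e^(−0.2t)) = 14800: 1 + 6.7021·e^(−0.2t) = 1.9568, so e^(−0.2t) = 0.142754.
−0.2·t = ln(0.142754) = -1.9466, so t = 1.9466/0.2 = 9.7332.

9.7 weeks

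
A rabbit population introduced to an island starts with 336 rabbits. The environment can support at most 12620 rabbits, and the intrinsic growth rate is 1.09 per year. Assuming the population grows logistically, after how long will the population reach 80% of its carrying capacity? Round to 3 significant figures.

A = (K − N₀)/N₀ = (12620 − 336)/336 = 36.56.
Solve 12620/(1 + 36.56·e^(−1.09t)) = 10096: 1 + 36.56·e^(−1.09t) = 1.25, so e^(−1.09t) = 0.00683816.
−1.09·t = ln(0.00683816) = -4.9852, so t = 4.9852/1.09 = 4.5736.

4.57 years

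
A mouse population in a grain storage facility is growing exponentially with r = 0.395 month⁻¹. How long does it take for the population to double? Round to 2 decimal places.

1.75 months

Doubling time t_d = ln(2)/r = 0.6931/0.395 = 1.7548.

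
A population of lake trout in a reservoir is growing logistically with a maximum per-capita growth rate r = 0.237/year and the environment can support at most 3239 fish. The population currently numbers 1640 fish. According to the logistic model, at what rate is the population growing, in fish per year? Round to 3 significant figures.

192 fish per year

dN/dt = rN(1 − N/K) = 0.237 × 1640 × (1 − 1640/3239).
1 − 1640/3239 = 0.49367; dN/dt = 0.237 × 1640 × 0.49367 = 191.88.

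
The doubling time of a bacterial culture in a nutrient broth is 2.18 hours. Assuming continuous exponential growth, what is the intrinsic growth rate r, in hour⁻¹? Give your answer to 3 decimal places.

r = ln(2)/t_d = 0.6931/2.18 = 0.31796.

0.318 per hour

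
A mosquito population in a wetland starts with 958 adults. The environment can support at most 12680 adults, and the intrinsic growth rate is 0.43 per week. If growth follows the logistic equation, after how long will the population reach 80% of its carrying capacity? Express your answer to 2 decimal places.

9.05 weeks

A = (K − N₀)/N₀ = (12680 − 958)/958 = 12.236.
Solve 12680/(1 + 12.236·e^(−0.43t)) = 10144: 1 + 12.236·e^(−0.43t) = 1.25, so e^(−0.43t) = 0.0204317.
−0.43·t = ln(0.0204317) = -3.8907, so t = 3.8907/0.43 = 9.0481.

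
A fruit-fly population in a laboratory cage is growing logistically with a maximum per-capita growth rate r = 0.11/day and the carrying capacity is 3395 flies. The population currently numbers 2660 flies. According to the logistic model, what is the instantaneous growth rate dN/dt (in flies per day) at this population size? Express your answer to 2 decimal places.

dN/dt = rN(1 − N/K) = 0.11 × 2660 × (1 − 2660/3395).
1 − 2660/3395 = 0.21649; dN/dt = 0.11 × 2660 × 0.21649 = 63.346.

63.35 flies per day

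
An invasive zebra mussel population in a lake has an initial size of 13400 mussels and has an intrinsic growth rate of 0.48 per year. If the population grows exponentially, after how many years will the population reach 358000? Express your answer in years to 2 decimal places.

6.84 years

Set N₀·e^(rt) = 358000: e^(0.48·t) = 358000/13400 = 26.716.
0.48·t = ln(26.716) = 3.2853, so t = 3.2853/0.48 = 6.8443.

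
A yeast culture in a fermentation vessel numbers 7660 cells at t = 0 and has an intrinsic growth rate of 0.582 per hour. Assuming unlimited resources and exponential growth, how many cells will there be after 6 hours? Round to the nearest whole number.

251643 cells

N(t) = N₀·e^(rt) = 7660 × e^(0.582×6) = 7660 × e^3.492.
e^3.492 ≈ 32.852, so N ≈ 7660 × 32.852 = 251643.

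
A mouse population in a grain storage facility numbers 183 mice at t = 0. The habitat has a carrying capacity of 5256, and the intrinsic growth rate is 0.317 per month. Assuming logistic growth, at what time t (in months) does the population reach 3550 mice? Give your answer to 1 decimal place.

A = (K − N₀)/N₀ = (5256 − 183)/183 = 27.721.
Solve 5256/(1 + 27.721·e^(−0.317t)) = 3550: 1 + 27.721·e^(−0.317t) = 1.4806, so e^(−0.317t) = 0.0173355.
−0.317·t = ln(0.0173355) = -4.055, so t = 4.055/0.317 = 12.792.

12.8 months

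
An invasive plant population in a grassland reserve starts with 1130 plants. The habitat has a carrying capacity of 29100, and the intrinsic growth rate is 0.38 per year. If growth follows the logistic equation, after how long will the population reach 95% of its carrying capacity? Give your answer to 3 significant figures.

16.2 years

A = (K − N₀)/N₀ = (29100 − 1130)/1130 = 24.752.
Solve 29100/(1 + 24.752·e^(−0.38t)) = 27645: 1 + 24.752·e^(−0.38t) = 1.0526, so e^(−0.38t) = 0.00212634.
−0.38·t = ln(0.00212634) = -6.1534, so t = 6.1534/0.38 = 16.193.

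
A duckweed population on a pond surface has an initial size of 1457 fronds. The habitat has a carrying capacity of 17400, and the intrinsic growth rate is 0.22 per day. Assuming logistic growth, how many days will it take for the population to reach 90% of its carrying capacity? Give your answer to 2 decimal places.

20.86 days

A = (K − N₀)/N₀ = (17400 − 1457)/1457 = 10.942.
Solve 17400/(1 + 10.942·e^(−0.22t)) = 15660: 1 + 10.942·e^(−0.22t) = 1.1111, so e^(−0.22t) = 0.0101542.
−0.22·t = ln(0.0101542) = -4.5899, so t = 4.5899/0.22 = 20.863.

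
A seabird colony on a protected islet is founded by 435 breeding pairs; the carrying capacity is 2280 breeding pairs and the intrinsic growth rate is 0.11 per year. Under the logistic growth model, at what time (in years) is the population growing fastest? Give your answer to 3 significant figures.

13.1 years

Logistic growth is fastest at N = K/2 = 1140.
A = (K − N₀)/N₀ = 4.2414. Set K/(1 + A·e^(−rt)) = K/2 → A·e^(−rt) = 1.
e^(−0.11t) = 1/4.2414 = 0.235772, so t = ln(4.2414)/0.11 = 1.4449/0.11 = 13.135.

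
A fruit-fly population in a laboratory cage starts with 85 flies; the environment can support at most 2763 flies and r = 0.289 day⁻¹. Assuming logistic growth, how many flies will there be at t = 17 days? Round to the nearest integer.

A = (K − N₀)/N₀ = (2763 − 85)/85 = 31.506.
N(t) = K/(1 + A·e^(−rt)) = 2763/(1 + 31.506×e^(−0.289×17)).
e^(−4.913) = 0.0073504; denominator = 1 + 31.506×0.0073504 = 1.2316.
N = 2763/1.2316 = 2243.46.

2243 flies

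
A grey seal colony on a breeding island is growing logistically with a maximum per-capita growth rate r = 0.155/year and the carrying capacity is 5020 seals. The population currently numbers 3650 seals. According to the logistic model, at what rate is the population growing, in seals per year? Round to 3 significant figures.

dN/dt = rN(1 − N/K) = 0.155 × 3650 × (1 − 3650/5020).
1 − 3650/5020 = 0.27291; dN/dt = 0.155 × 3650 × 0.27291 = 154.4.

154 seals per year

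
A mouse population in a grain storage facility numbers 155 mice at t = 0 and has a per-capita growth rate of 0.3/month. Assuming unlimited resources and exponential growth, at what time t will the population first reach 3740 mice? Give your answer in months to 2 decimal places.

10.61 months

Set N₀·e^(rt) = 3740: e^(0.3·t) = 3740/155 = 24.129.
0.3·t = ln(24.129) = 3.1834, so t = 3.1834/0.3 = 10.611.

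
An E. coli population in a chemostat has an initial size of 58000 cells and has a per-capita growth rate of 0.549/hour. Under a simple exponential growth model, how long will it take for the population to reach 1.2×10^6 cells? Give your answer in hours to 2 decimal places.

5.52 hours

Set N₀·e^(rt) = 1.2×10^6: e^(0.549·t) = 1.2×10^6/58000 = 20.69.
0.549·t = ln(20.69) = 3.0296, so t = 3.0296/0.549 = 5.5185.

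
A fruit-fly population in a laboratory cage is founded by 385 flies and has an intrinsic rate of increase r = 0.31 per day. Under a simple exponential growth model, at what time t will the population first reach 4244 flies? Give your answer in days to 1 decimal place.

Set N₀·e^(rt) = 4244: e^(0.31·t) = 4244/385 = 11.023.
0.31·t = ln(11.023) = 2.4, so t = 2.4/0.31 = 7.742.

7.7 days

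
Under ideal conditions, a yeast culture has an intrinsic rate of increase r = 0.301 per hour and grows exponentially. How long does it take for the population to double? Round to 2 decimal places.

Doubling time t_d = ln(2)/r = 0.6931/0.301 = 2.3028.

2.30 hours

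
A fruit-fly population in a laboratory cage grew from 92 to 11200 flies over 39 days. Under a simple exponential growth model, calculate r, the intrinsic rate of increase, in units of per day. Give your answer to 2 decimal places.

From N(t) = N₀·e^(rt): e^(r·39) = 11200/92 = 121.74.
r·39 = ln(121.74) = 4.8019, so r = 4.8019/39 = 0.12313.

0.12 per day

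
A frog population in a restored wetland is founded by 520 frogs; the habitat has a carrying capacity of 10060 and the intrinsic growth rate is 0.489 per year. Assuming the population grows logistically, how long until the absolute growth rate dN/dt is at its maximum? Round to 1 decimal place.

Logistic growth is fastest at N = K/2 = 5030.
A = (K − N₀)/N₀ = 18.346. Set K/(1 + A·e^(−rt)) = K/2 → A·e^(−rt) = 1.
e^(−0.489t) = 1/18.346 = 0.0545073, so t = ln(18.346)/0.489 = 2.9094/0.489 = 5.9497.

5.9 years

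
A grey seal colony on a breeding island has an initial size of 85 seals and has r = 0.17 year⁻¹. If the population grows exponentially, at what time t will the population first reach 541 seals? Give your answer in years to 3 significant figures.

10.9 years

Set N₀·e^(rt) = 541: e^(0.17·t) = 541/85 = 6.3647.
0.17·t = ln(6.3647) = 1.8508, so t = 1.8508/0.17 = 10.887.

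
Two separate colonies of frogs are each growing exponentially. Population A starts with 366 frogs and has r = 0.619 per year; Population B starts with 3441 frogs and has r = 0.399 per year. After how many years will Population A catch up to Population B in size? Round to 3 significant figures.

Set 366·e^(0.619t) = 3441·e^(0.399t).
e^((0.619 − 0.399)t) = 3441/366 → e^(0.22·t) = 9.4016.
0.22·t = ln(9.4016) = 2.2409, so t = 2.2409/0.22 = 10.186.

10.2 years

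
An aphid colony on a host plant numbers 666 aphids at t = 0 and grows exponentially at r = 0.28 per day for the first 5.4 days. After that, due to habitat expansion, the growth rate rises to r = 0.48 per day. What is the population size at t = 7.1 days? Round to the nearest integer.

6831 aphids

Phase 1: N(5.4) = 666·e^(0.28×5.4) = 666·e^1.512 = 3020.84.
Phase 2 runs for 7.1 − 5.4 = 1.7 days at r = 0.48.
N(7.1) = 3020.84·e^(0.48×1.7) = 3020.84·e^0.816 = 6831.43.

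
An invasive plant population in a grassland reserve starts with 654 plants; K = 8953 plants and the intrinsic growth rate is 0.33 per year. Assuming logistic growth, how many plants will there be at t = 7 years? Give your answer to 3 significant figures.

3960 plants

A = (K − N₀)/N₀ = (8953 − 654)/654 = 12.69.
N(t) = K/(1 + A·e^(−rt)) = 8953/(1 + 12.69×e^(−0.33×7)).
e^(−2.31) = 0.099261; denominator = 1 + 12.69×0.099261 = 2.2596.
N = 8953/2.2596 = 3962.23.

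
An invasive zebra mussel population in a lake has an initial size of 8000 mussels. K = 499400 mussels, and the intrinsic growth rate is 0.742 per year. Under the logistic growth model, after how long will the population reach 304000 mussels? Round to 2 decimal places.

A = (K − N₀)/N₀ = (499400 − 8000)/8000 = 61.425.
Solve 499400/(1 + 61.425·e^(−0.742t)) = 304000: 1 + 61.425·e^(−0.742t) = 1.6428, so e^(−0.742t) = 0.0104642.
−0.742·t = ln(0.0104642) = -4.5598, so t = 4.5598/0.742 = 6.1453.

6.15 years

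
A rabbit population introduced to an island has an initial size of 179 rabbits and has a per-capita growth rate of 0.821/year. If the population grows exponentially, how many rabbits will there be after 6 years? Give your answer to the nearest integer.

N(t) = N₀·e^(rt) = 179 × e^(0.821×6) = 179 × e^4.926.
e^4.926 ≈ 137.83, so N ≈ 179 × 137.83 = 24671.1.

24671 rabbits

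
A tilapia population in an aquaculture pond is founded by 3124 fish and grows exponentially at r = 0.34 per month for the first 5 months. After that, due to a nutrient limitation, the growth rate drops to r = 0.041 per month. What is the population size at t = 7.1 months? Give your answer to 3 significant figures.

18600 fish

Phase 1: N(5) = 3124·e^(0.34×5) = 3124·e^1.7 = 17100.6.
Phase 2 runs for 7.1 − 5 = 2.1 months at r = 0.041.
N(7.1) = 17100.6·e^(0.041×2.1) = 17100.6·e^0.0861 = 18638.2.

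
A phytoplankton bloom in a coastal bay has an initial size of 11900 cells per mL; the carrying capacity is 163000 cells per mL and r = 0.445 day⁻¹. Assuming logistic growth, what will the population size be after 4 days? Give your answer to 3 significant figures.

51900 cells per mL

A = (K − N₀)/N₀ = (163000 − 11900)/11900 = 12.697.
N(t) = K/(1 + A·e^(−rt)) = 163000/(1 + 12.697×e^(−0.445×4)).
e^(−1.78) = 0.16864; denominator = 1 + 12.697×0.16864 = 3.1413.
N = 163000/3.1413 = 51889.7.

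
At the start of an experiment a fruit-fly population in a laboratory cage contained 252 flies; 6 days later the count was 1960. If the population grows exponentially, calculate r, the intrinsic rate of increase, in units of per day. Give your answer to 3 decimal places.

0.342 per day

From N(t) = N₀·e^(rt): e^(r·6) = 1960/252 = 7.7778.
r·6 = ln(7.7778) = 2.0513, so r = 2.0513/6 = 0.34188.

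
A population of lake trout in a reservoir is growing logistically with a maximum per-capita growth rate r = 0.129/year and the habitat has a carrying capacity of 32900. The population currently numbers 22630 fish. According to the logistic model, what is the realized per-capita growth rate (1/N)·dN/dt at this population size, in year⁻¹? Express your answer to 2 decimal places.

0.04 per year

(1/N)·dN/dt = r(1 − N/K) = 0.129 × (1 − 22630/32900).
= 0.129 × 0.31216 = 0.040268.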